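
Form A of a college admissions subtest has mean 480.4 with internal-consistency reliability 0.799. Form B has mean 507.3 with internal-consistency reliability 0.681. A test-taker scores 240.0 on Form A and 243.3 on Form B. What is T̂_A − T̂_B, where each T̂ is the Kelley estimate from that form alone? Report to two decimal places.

T̂_A = 0.799(240.0) + 0.201(480.4) = 288.3204
T̂_B = 0.681(243.3) + 0.319(507.3) = 327.5160
T̂_A − T̂_B = -39.1956

-39.20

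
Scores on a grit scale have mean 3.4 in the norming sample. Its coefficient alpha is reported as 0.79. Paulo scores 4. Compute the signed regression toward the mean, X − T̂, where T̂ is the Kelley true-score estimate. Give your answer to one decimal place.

0.1

Weight the observed score by reliability and the mean by (1 − reliability): T̂ = 0.79·4 + 0.21·3.4 = 3.16 + 0.714 = 3.874.
X − T̂ = 4 − 3.87 = 0.13 → 0.1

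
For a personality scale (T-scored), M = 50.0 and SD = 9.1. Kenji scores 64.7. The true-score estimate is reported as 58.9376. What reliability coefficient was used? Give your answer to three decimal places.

0.608

T̂ = ρX + (1 − ρ)μ  ⇒  T̂ − μ = ρ(X − μ)
ρ = (T̂ − μ)/(X − μ) = (58.9376 − 50.0) / (64.7 − 50.0) = 8.9376 / 14.7 = 0.60800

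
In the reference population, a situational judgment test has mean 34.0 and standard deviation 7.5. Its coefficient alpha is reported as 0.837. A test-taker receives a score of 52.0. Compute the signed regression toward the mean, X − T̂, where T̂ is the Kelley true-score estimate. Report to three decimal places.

2.934

T̂ = ρX + (1 − ρ)μ
  = 0.837 × 52.0 + 0.163 × 34.0
  = 43.5240 + 5.5420
  = 49.06600
  ≈ 49.0660
X − T̂ = 52.0 − 49.0660 = 2.9340 → 2.934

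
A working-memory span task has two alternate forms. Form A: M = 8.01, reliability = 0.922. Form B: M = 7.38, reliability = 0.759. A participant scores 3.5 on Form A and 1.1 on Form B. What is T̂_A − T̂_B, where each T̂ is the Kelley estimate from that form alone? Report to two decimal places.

1.24

T̂_A = 0.922(3.5) + 0.078(8.01) = 3.8518
T̂_B = 0.759(1.1) + 0.241(7.38) = 2.6135
T̂_A − T̂_B = 1.2383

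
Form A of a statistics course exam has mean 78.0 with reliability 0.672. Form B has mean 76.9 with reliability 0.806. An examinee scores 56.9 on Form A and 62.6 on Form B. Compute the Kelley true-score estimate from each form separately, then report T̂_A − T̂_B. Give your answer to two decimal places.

-1.55

T̂_A = 0.672(56.9) + 0.328(78.0) = 63.8208
T̂_B = 0.806(62.6) + 0.194(76.9) = 65.3742
T̂_A − T̂_B = -1.5534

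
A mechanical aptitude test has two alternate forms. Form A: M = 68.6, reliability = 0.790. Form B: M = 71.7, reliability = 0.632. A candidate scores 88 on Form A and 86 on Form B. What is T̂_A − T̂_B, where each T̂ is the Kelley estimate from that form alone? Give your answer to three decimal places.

T̂_A = 0.790(88) + 0.210(68.6) = 83.92600
T̂_B = 0.632(86) + 0.368(71.7) = 80.73760
T̂_A − T̂_B = 3.18840

3.188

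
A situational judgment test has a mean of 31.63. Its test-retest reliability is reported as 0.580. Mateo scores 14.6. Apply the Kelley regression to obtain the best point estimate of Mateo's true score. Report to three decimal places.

21.753

Weight the observed score by reliability and the mean by (1 − reliability): T̂ = 0.580·14.6 + 0.420·31.63 = 8.4680 + 13.28460 = 21.7526.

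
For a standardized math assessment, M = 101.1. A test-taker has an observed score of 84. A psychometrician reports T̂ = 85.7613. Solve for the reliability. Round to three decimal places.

T̂ = ρX + (1 − ρ)μ  ⇒  T̂ − μ = ρ(X − μ)
ρ = (T̂ − μ)/(X − μ) = (85.7613 − 101.1) / (84 − 101.1) = -15.3387 / -17.1 = 0.89700

0.897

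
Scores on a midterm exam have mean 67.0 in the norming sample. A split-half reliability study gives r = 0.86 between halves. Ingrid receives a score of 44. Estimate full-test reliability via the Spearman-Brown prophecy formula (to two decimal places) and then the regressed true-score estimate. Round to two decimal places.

Spearman-Brown: ρ = 2r/(1 + r) = 2(0.86)/(1 + 0.86) = 1.720/1.86 = 0.9247 → 0.92
T̂ = ρX + (1 − ρ)μ
  = 0.92 × 44 + 0.08 × 67.0
  = 40.48 + 5.360
  = 45.840
  ≈ 45.84

45.84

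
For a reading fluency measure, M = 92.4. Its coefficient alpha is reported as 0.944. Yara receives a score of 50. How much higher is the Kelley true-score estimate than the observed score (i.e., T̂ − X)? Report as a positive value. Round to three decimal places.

2.374

T̂ = 0.944(50) + 0.056(92.4) = 47.200 + 5.1744 = 52.37440 → 52.3744
T̂ − X = 52.3744 − 50 = 2.3744 → 2.374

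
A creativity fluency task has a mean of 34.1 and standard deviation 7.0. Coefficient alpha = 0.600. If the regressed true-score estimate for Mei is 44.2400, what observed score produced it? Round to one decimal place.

T̂ = ρX + (1 − ρ)μ  ⇒  X = (T̂ − (1 − ρ)μ) / ρ
X = (44.2400 − 0.400 × 34.1) / 0.600 = (44.2400 − 13.6400) / 0.600 = 30.6000 / 0.600 = 51.000

51.0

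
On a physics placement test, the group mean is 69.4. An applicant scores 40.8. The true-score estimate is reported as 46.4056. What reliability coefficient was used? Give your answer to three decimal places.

0.804

T̂ = ρX + (1 − ρ)μ  ⇒  T̂ − μ = ρ(X − μ)
ρ = (T̂ − μ)/(X − μ) = (46.4056 − 69.4) / (40.8 − 69.4) = -22.9944 / -28.6 = 0.80400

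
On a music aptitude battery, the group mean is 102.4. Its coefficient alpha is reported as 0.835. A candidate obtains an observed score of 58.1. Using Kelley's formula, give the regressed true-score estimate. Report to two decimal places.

65.41

T̂ = ρX + (1 − ρ)μ
  = 0.835 × 58.1 + 0.165 × 102.4
  = 48.5135 + 16.8960
  = 65.410
  ≈ 65.41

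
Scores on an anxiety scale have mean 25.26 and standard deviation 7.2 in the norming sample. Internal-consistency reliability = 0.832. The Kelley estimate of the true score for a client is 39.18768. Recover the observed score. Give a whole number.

42

T̂ = ρX + (1 − ρ)μ  ⇒  X = (T̂ − (1 − ρ)μ) / ρ
X = (39.18768 − 0.168 × 25.26) / 0.832 = (39.18768 − 4.24368) / 0.832 = 34.94400 / 0.832 = 42.00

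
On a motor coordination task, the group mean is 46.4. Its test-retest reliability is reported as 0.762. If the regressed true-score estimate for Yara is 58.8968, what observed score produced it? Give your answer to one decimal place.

62.8

T̂ = ρX + (1 − ρ)μ  ⇒  X = (T̂ − (1 − ρ)μ) / ρ
X = (58.8968 − 0.238 × 46.4) / 0.762 = (58.8968 − 11.0432) / 0.762 = 47.8536 / 0.762 = 62.800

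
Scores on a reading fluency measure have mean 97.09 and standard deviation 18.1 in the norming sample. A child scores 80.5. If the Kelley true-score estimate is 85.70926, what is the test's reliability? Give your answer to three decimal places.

0.686

T̂ = ρX + (1 − ρ)μ  ⇒  T̂ − μ = ρ(X − μ)
ρ = (T̂ − μ)/(X − μ) = (85.70926 − 97.09) / (80.5 − 97.09) = -11.38074 / -16.59 = 0.68600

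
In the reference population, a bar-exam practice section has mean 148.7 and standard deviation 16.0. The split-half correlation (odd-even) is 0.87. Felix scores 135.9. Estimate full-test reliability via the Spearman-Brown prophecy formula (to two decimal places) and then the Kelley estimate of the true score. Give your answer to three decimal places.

136.796

Spearman-Brown: ρ = 2r/(1 + r) = 2(0.87)/(1 + 0.87) = 1.740/1.87 = 0.9305 → 0.93
T̂ = 0.93(135.9) + 0.07(148.7) = 126.387 + 10.409 = 136.7960 → 136.796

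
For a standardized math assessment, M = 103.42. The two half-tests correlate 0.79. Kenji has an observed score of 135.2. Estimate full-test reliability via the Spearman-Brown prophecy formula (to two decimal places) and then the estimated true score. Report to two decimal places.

131.39

Spearman-Brown: ρ = 2r/(1 + r) = 2(0.79)/(1 + 0.79) = 1.580/1.79 = 0.8827 → 0.88
Regress the observed score toward the mean by the unreliability: T̂ = 0.88·135.2 + 0.12·103.42 = 118.976 + 12.4104 = 131.386.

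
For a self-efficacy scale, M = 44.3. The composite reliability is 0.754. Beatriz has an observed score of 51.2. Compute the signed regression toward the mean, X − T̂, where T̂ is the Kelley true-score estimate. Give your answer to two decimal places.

Kelley's formula gives T̂ = 0.754·51.2 + 0.246·44.3 = 38.6048 + 10.8978 = 49.5026.
X − T̂ = 51.2 − 49.503 = 1.697 → 1.70

1.70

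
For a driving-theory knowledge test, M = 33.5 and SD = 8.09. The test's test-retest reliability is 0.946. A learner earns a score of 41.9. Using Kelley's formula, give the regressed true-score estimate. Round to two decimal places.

T̂ = 0.946(41.9) + 0.054(33.5) = 39.6374 + 1.8090 = 41.446 → 41.45

41.45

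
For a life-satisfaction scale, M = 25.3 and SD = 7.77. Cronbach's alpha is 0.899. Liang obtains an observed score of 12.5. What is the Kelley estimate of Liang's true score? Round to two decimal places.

Kelley's formula gives T̂ = 0.899·12.5 + 0.101·25.3 = 11.2375 + 2.5553 = 13.793.

13.79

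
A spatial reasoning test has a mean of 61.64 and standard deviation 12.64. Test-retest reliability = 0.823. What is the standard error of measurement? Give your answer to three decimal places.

5.318

SEM = SD · √(1 − ρ) = 12.64 × √0.177 = 12.64 × 0.4207 = 5.3178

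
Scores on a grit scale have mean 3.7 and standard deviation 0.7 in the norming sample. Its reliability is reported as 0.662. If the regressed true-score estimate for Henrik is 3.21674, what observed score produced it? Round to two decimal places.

2.97

T̂ = ρX + (1 − ρ)μ  ⇒  X = (T̂ − (1 − ρ)μ) / ρ
X = (3.21674 − 0.338 × 3.7) / 0.662 = (3.21674 − 1.2506) / 0.662 = 1.96614 / 0.662 = 2.9700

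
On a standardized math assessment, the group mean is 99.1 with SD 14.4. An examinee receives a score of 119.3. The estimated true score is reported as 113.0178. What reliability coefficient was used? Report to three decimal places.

0.689

T̂ = ρX + (1 − ρ)μ  ⇒  T̂ − μ = ρ(X − μ)
ρ = (T̂ − μ)/(X − μ) = (113.0178 − 99.1) / (119.3 − 99.1) = 13.9178 / 20.2 = 0.68900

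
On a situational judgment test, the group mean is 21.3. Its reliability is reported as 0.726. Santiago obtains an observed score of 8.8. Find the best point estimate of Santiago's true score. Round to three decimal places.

12.225

T̂ = ρX + (1 − ρ)μ
  = 0.726 × 8.8 + 0.274 × 21.3
  = 6.3888 + 5.8362
  = 12.2250
  ≈ 12.225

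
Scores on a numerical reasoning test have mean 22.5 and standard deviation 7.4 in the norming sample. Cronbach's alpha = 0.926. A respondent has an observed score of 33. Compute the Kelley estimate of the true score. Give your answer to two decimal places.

32.22

T̂ = ρX + (1 − ρ)μ
  = 0.926 × 33 + 0.074 × 22.5
  = 30.558 + 1.6650
  = 32.223
  ≈ 32.22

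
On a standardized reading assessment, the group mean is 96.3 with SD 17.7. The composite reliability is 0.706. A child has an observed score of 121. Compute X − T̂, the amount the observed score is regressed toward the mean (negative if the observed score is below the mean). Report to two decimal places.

7.26

Weight the observed score by reliability and the mean by (1 − reliability): T̂ = 0.706·121 + 0.294·96.3 = 85.426 + 28.3122 = 113.7382.
X − T̂ = 121 − 113.738 = 7.262 → 7.26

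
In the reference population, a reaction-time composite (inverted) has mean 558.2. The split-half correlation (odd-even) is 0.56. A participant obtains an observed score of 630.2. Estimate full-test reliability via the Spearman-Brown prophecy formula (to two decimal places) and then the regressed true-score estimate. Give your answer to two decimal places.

610.04

Spearman-Brown: ρ = 2r/(1 + r) = 2(0.56)/(1 + 0.56) = 1.120/1.56 = 0.7179 → 0.72
T̂ = ρX + (1 − ρ)μ
  = 0.72 × 630.2 + 0.28 × 558.2
  = 453.744 + 156.296
  = 610.040
  ≈ 610.04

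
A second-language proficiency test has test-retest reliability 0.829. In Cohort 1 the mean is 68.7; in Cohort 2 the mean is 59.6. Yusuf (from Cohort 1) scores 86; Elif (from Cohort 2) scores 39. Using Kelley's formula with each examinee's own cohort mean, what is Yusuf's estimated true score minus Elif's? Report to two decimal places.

T̂_Yusuf = 0.829(86) + 0.171(68.7) = 83.0417
T̂_Elif = 0.829(39) + 0.171(59.6) = 42.5226
Difference = 83.0417 − 42.5226 = 40.5191

40.52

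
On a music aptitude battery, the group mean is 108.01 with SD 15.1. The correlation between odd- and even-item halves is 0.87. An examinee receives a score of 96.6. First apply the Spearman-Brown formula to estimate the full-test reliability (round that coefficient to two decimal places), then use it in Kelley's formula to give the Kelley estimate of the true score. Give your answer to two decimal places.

Spearman-Brown: ρ = 2r/(1 + r) = 2(0.87)/(1 + 0.87) = 1.740/1.87 = 0.9305 → 0.93
T̂ = 0.93(96.6) + 0.07(108.01) = 89.838 + 7.5607 = 97.399 → 97.40

97.40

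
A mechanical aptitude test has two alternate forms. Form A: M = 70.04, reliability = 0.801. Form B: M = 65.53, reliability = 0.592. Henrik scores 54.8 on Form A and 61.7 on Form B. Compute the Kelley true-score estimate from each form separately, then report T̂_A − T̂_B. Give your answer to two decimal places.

T̂_A = 0.801(54.8) + 0.199(70.04) = 57.8328
T̂_B = 0.592(61.7) + 0.408(65.53) = 63.2626
T̂_A − T̂_B = -5.4299

-5.43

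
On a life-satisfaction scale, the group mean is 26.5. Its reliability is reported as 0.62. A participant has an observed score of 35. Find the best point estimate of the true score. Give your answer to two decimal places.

31.77

T̂ = 0.62(35) + 0.38(26.5) = 21.70 + 10.070 = 31.770 → 31.77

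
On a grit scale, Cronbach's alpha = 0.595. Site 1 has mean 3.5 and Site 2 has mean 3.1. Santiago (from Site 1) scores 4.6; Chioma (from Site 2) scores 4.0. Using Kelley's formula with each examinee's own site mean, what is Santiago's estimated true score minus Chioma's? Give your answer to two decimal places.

T̂_Santiago = 0.595(4.6) + 0.405(3.5) = 4.1545
T̂_Chioma = 0.595(4.0) + 0.405(3.1) = 3.6355
Difference = 4.1545 − 3.6355 = 0.5190

0.52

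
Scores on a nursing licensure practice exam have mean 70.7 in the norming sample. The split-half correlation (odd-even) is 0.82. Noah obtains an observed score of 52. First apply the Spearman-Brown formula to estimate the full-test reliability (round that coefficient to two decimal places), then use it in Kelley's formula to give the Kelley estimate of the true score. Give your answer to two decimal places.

53.87

Spearman-Brown: ρ = 2r/(1 + r) = 2(0.82)/(1 + 0.82) = 1.640/1.82 = 0.9011 → 0.90
T̂ = 0.90(52) + 0.10(70.7) = 46.80 + 7.070 = 53.870 → 53.87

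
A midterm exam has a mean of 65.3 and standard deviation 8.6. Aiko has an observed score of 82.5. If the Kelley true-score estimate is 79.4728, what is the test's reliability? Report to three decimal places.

0.824

T̂ = ρX + (1 − ρ)μ  ⇒  T̂ − μ = ρ(X − μ)
ρ = (T̂ − μ)/(X − μ) = (79.4728 − 65.3) / (82.5 − 65.3) = 14.1728 / 17.2 = 0.82400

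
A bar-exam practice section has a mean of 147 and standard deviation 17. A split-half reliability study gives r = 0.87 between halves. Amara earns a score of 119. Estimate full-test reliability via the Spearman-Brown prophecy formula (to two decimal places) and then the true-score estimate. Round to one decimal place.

121.0

Spearman-Brown: ρ = 2r/(1 + r) = 2(0.87)/(1 + 0.87) = 1.740/1.87 = 0.9305 → 0.93
T̂ = 0.93(119) + 0.07(147) = 110.67 + 10.29 = 120.96 → 121.0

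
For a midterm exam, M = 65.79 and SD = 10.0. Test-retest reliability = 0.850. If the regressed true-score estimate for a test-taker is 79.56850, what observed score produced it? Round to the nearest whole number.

T̂ = ρX + (1 − ρ)μ  ⇒  X = (T̂ − (1 − ρ)μ) / ρ
X = (79.56850 − 0.150 × 65.79) / 0.850 = (79.56850 − 9.86850) / 0.850 = 69.70000 / 0.850 = 82.00

82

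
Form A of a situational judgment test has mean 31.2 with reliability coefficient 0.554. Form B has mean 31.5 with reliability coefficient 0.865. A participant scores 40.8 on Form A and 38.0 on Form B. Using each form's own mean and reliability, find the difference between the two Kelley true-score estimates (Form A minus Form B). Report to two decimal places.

-0.60

T̂_A = 0.554(40.8) + 0.446(31.2) = 36.5184
T̂_B = 0.865(38.0) + 0.135(31.5) = 37.1225
T̂_A − T̂_B = -0.6041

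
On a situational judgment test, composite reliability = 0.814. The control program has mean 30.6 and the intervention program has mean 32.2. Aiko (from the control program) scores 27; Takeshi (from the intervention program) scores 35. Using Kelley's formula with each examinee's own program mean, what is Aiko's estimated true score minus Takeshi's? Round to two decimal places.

-6.81

T̂_Aiko = 0.814(27) + 0.186(30.6) = 27.6696
T̂_Takeshi = 0.814(35) + 0.186(32.2) = 34.4792
Difference = 27.6696 − 34.4792 = -6.8096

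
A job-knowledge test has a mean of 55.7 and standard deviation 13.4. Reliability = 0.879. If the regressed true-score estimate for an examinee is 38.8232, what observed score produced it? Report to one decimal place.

T̂ = ρX + (1 − ρ)μ  ⇒  X = (T̂ − (1 − ρ)μ) / ρ
X = (38.8232 − 0.121 × 55.7) / 0.879 = (38.8232 − 6.7397) / 0.879 = 32.0835 / 0.879 = 36.500

36.5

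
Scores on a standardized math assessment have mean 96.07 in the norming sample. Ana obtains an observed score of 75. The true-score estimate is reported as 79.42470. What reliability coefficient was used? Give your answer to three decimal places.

T̂ = ρX + (1 − ρ)μ  ⇒  T̂ − μ = ρ(X − μ)
ρ = (T̂ − μ)/(X − μ) = (79.42470 − 96.07) / (75 − 96.07) = -16.64530 / -21.07 = 0.79000

0.790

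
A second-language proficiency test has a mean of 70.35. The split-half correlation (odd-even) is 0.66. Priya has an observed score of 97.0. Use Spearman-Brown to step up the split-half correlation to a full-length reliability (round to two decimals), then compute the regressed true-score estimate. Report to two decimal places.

Spearman-Brown: ρ = 2r/(1 + r) = 2(0.66)/(1 + 0.66) = 1.320/1.66 = 0.7952 → 0.80
Kelley's formula gives T̂ = 0.80·97.0 + 0.20·70.35 = 77.600 + 14.0700 = 91.670.

91.67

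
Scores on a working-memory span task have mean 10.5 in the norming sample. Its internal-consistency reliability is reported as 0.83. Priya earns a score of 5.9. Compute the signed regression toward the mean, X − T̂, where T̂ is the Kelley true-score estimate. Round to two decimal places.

Kelley's formula gives T̂ = 0.83·5.9 + 0.17·10.5 = 4.897 + 1.785 = 6.6820.
X − T̂ = 5.9 − 6.682 = -0.782 → -0.78

-0.78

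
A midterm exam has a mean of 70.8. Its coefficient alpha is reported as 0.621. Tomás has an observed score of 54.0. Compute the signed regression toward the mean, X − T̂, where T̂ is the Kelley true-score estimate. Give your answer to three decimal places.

Weight the observed score by reliability and the mean by (1 − reliability): T̂ = 0.621·54.0 + 0.379·70.8 = 33.5340 + 26.8332 = 60.36720.
X − T̂ = 54.0 − 60.3672 = -6.3672 → -6.367

-6.367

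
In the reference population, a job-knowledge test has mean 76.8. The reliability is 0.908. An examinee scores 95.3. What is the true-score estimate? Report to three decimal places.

93.598

Kelley's formula gives T̂ = 0.908·95.3 + 0.092·76.8 = 86.5324 + 7.0656 = 93.5980.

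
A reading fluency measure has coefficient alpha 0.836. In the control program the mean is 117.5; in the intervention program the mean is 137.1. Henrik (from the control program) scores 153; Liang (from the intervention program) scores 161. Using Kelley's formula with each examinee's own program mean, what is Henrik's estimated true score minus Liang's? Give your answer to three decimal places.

T̂_Henrik = 0.836(153) + 0.164(117.5) = 147.17800
T̂_Liang = 0.836(161) + 0.164(137.1) = 157.08040
Difference = 147.17800 − 157.08040 = -9.90240

-9.902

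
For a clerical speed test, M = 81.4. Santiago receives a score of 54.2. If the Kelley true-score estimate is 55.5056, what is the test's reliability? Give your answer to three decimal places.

0.952

T̂ = ρX + (1 − ρ)μ  ⇒  T̂ − μ = ρ(X − μ)
ρ = (T̂ − μ)/(X − μ) = (55.5056 − 81.4) / (54.2 − 81.4) = -25.8944 / -27.2 = 0.95200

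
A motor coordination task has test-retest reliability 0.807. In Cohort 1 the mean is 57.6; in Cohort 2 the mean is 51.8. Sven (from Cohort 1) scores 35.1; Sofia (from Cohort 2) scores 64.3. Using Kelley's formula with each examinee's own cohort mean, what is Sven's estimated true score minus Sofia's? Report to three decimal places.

-22.445

T̂_Sven = 0.807(35.1) + 0.193(57.6) = 39.44250
T̂_Sofia = 0.807(64.3) + 0.193(51.8) = 61.88750
Difference = 39.44250 − 61.88750 = -22.44500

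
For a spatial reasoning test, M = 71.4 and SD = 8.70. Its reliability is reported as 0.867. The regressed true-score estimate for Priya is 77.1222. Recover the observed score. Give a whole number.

T̂ = ρX + (1 − ρ)μ  ⇒  X = (T̂ − (1 − ρ)μ) / ρ
X = (77.1222 − 0.133 × 71.4) / 0.867 = (77.1222 − 9.4962) / 0.867 = 67.6260 / 0.867 = 78.00

78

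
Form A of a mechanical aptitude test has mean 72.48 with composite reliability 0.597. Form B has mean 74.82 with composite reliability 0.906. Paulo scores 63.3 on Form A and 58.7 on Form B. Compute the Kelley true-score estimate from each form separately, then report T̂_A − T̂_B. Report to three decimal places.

6.784

T̂_A = 0.597(63.3) + 0.403(72.48) = 66.99954
T̂_B = 0.906(58.7) + 0.094(74.82) = 60.21528
T̂_A − T̂_B = 6.78426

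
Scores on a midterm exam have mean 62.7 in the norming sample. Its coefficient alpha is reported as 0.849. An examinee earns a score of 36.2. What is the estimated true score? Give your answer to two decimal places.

40.20

Weight the observed score by reliability and the mean by (1 − reliability): T̂ = 0.849·36.2 + 0.151·62.7 = 30.7338 + 9.4677 = 40.202.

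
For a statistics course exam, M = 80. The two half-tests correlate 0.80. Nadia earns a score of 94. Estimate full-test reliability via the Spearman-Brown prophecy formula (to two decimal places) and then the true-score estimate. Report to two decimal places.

92.46

Spearman-Brown: ρ = 2r/(1 + r) = 2(0.80)/(1 + 0.80) = 1.600/1.80 = 0.8889 → 0.89
T̂ = 0.89(94) + 0.11(80) = 83.66 + 8.80 = 92.460 → 92.46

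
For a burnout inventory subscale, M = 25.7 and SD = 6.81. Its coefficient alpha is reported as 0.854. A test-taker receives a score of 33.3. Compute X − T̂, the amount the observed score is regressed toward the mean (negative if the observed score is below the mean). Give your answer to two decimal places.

1.11

Kelley's formula gives T̂ = 0.854·33.3 + 0.146·25.7 = 28.4382 + 3.7522 = 32.1904.
X − T̂ = 33.3 − 32.190 = 1.110 → 1.11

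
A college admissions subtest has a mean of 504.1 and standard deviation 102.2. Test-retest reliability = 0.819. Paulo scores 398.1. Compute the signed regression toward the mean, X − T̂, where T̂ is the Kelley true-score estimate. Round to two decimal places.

T̂ = 0.819(398.1) + 0.181(504.1) = 326.0439 + 91.2421 = 417.2860 → 417.286
X − T̂ = 398.1 − 417.286 = -19.186 → -19.19

-19.19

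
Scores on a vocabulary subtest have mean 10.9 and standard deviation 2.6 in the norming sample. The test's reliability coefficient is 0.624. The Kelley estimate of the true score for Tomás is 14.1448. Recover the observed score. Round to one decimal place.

T̂ = ρX + (1 − ρ)μ  ⇒  X = (T̂ − (1 − ρ)μ) / ρ
X = (14.1448 − 0.376 × 10.9) / 0.624 = (14.1448 − 4.0984) / 0.624 = 10.0464 / 0.624 = 16.100

16.1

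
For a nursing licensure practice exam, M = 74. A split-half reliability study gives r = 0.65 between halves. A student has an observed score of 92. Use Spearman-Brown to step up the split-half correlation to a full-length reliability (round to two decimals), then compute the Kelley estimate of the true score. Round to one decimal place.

88.2

Spearman-Brown: ρ = 2r/(1 + r) = 2(0.65)/(1 + 0.65) = 1.300/1.65 = 0.7879 → 0.79
Regress the observed score toward the mean by the unreliability: T̂ = 0.79·92 + 0.21·74 = 72.68 + 15.54 = 88.22.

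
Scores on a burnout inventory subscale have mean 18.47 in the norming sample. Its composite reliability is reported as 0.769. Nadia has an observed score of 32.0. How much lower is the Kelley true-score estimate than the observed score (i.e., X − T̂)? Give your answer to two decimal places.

Weight the observed score by reliability and the mean by (1 − reliability): T̂ = 0.769·32.0 + 0.231·18.47 = 24.6080 + 4.26657 = 28.8746.
X − T̂ = 32.0 − 28.875 = 3.125 → 3.13

3.13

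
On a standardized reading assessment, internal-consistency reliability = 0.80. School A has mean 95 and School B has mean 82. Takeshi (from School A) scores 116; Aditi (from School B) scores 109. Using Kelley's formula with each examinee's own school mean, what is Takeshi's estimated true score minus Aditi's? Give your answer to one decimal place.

T̂_Takeshi = 0.80(116) + 0.20(95) = 111.800
T̂_Aditi = 0.80(109) + 0.20(82) = 103.600
Difference = 111.800 − 103.600 = 8.200

8.2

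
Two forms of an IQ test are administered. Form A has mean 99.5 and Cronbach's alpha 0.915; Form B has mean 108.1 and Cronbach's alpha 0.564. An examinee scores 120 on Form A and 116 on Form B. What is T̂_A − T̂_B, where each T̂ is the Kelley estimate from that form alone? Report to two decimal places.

T̂_A = 0.915(120) + 0.085(99.5) = 118.2575
T̂_B = 0.564(116) + 0.436(108.1) = 112.5556
T̂_A − T̂_B = 5.7019

5.70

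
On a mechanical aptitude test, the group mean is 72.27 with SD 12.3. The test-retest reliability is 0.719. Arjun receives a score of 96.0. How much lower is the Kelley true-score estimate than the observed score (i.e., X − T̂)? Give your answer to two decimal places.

6.67

T̂ = ρX + (1 − ρ)μ
  = 0.719 × 96.0 + 0.281 × 72.27
  = 69.0240 + 20.30787
  = 89.3319
  ≈ 89.332
X − T̂ = 96.0 − 89.332 = 6.668 → 6.67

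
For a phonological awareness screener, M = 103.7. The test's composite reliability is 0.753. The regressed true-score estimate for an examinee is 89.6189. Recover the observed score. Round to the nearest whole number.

85

T̂ = ρX + (1 − ρ)μ  ⇒  X = (T̂ − (1 − ρ)μ) / ρ
X = (89.6189 − 0.247 × 103.7) / 0.753 = (89.6189 − 25.6139) / 0.753 = 64.0050 / 0.753 = 85.00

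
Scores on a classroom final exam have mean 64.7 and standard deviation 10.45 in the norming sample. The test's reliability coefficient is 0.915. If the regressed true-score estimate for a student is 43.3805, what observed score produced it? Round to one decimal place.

T̂ = ρX + (1 − ρ)μ  ⇒  X = (T̂ − (1 − ρ)μ) / ρ
X = (43.3805 − 0.085 × 64.7) / 0.915 = (43.3805 − 5.4995) / 0.915 = 37.8810 / 0.915 = 41.400

41.4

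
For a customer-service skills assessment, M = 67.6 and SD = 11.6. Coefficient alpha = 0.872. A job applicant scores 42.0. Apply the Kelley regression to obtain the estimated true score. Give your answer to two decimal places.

45.28

T̂ = ρX + (1 − ρ)μ
  = 0.872 × 42.0 + 0.128 × 67.6
  = 36.6240 + 8.6528
  = 45.277
  ≈ 45.28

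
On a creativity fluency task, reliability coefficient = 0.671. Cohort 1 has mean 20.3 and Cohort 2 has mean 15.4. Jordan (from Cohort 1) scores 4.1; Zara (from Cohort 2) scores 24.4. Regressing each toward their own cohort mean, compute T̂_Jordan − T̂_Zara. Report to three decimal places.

-12.009

T̂_Jordan = 0.671(4.1) + 0.329(20.3) = 9.42980
T̂_Zara = 0.671(24.4) + 0.329(15.4) = 21.43900
Difference = 9.42980 − 21.43900 = -12.00920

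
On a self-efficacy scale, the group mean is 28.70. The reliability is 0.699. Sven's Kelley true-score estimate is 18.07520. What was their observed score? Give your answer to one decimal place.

13.5

T̂ = ρX + (1 − ρ)μ  ⇒  X = (T̂ − (1 − ρ)μ) / ρ
X = (18.07520 − 0.301 × 28.70) / 0.699 = (18.07520 − 8.63870) / 0.699 = 9.43650 / 0.699 = 13.500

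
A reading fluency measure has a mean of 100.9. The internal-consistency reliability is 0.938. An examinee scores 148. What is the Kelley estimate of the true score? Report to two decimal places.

Weight the observed score by reliability and the mean by (1 − reliability): T̂ = 0.938·148 + 0.062·100.9 = 138.824 + 6.2558 = 145.080.

145.08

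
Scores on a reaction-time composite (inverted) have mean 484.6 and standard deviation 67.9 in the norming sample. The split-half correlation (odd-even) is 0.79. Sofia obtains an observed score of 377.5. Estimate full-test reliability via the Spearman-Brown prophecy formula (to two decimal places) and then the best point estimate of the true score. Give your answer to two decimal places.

Spearman-Brown: ρ = 2r/(1 + r) = 2(0.79)/(1 + 0.79) = 1.580/1.79 = 0.8827 → 0.88
T̂ = ρX + (1 − ρ)μ
  = 0.88 × 377.5 + 0.12 × 484.6
  = 332.200 + 58.152
  = 390.352
  ≈ 390.35

390.35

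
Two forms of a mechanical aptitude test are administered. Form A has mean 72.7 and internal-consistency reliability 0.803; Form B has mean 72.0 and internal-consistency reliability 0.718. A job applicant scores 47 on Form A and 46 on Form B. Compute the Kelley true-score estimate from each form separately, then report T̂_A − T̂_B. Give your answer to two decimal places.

T̂_A = 0.803(47) + 0.197(72.7) = 52.0629
T̂_B = 0.718(46) + 0.282(72.0) = 53.3320
T̂_A − T̂_B = -1.2691

-1.27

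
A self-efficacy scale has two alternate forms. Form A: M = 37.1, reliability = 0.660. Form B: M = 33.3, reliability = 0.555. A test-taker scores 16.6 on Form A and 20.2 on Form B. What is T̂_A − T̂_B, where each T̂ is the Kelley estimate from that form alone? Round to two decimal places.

-2.46

T̂_A = 0.660(16.6) + 0.340(37.1) = 23.5700
T̂_B = 0.555(20.2) + 0.445(33.3) = 26.0295
T̂_A − T̂_B = -2.4595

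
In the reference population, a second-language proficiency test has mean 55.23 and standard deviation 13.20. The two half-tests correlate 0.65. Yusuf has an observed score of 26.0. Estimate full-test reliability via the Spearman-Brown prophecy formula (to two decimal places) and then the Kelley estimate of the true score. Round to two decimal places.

32.14

Spearman-Brown: ρ = 2r/(1 + r) = 2(0.65)/(1 + 0.65) = 1.300/1.65 = 0.7879 → 0.79
T̂ = 0.79(26.0) + 0.21(55.23) = 20.540 + 11.5983 = 32.138 → 32.14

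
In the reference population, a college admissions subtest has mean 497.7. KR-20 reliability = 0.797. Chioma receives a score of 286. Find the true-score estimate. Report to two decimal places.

Kelley's formula gives T̂ = 0.797·286 + 0.203·497.7 = 227.942 + 101.0331 = 328.975.

328.98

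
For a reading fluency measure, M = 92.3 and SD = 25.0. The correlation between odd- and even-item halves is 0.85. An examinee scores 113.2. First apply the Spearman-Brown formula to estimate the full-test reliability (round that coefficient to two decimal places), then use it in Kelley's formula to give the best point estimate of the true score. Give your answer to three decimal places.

Spearman-Brown: ρ = 2r/(1 + r) = 2(0.85)/(1 + 0.85) = 1.700/1.85 = 0.9189 → 0.92
T̂ = ρX + (1 − ρ)μ
  = 0.92 × 113.2 + 0.08 × 92.3
  = 104.144 + 7.384
  = 111.5280
  ≈ 111.528

111.528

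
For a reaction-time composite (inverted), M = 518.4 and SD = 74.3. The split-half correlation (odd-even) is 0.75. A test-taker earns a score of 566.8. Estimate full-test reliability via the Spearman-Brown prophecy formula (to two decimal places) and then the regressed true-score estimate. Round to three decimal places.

Spearman-Brown: ρ = 2r/(1 + r) = 2(0.75)/(1 + 0.75) = 1.500/1.75 = 0.8571 → 0.86
T̂ = 0.86(566.8) + 0.14(518.4) = 487.448 + 72.576 = 560.0240 → 560.024

560.024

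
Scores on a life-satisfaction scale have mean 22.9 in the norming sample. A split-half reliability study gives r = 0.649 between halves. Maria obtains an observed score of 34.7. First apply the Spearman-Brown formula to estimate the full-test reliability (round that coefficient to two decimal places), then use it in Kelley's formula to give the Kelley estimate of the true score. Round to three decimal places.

Spearman-Brown: ρ = 2r/(1 + r) = 2(0.649)/(1 + 0.649) = 1.2980/1.649 = 0.7871 → 0.79
Weight the observed score by reliability and the mean by (1 − reliability): T̂ = 0.79·34.7 + 0.21·22.9 = 27.413 + 4.809 = 32.2220.

32.222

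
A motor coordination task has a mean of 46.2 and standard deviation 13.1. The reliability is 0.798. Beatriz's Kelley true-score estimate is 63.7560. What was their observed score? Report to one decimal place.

68.2

T̂ = ρX + (1 − ρ)μ  ⇒  X = (T̂ − (1 − ρ)μ) / ρ
X = (63.7560 − 0.202 × 46.2) / 0.798 = (63.7560 − 9.3324) / 0.798 = 54.4236 / 0.798 = 68.200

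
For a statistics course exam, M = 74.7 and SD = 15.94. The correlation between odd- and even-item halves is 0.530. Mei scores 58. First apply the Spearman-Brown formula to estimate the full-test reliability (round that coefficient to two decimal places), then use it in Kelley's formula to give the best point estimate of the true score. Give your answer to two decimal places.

Spearman-Brown: ρ = 2r/(1 + r) = 2(0.530)/(1 + 0.530) = 1.0600/1.530 = 0.6928 → 0.69
T̂ = ρX + (1 − ρ)μ
  = 0.69 × 58 + 0.31 × 74.7
  = 40.02 + 23.157
  = 63.177
  ≈ 63.18

63.18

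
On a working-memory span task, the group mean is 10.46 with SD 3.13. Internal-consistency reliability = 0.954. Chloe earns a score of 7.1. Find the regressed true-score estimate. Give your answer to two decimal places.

7.25

T̂ = 0.954(7.1) + 0.046(10.46) = 6.7734 + 0.48116 = 7.255 → 7.25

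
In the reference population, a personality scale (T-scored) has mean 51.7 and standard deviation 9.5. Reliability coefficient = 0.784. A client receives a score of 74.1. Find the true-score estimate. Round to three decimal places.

T̂ = ρX + (1 − ρ)μ
  = 0.784 × 74.1 + 0.216 × 51.7
  = 58.0944 + 11.1672
  = 69.2616
  ≈ 69.262

69.262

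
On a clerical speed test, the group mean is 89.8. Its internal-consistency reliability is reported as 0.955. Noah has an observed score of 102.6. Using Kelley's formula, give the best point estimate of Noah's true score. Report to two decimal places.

Kelley's formula gives T̂ = 0.955·102.6 + 0.045·89.8 = 97.9830 + 4.0410 = 102.024.

102.02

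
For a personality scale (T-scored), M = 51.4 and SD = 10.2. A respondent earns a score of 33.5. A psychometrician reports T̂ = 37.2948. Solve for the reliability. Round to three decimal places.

T̂ = ρX + (1 − ρ)μ  ⇒  T̂ − μ = ρ(X − μ)
ρ = (T̂ − μ)/(X − μ) = (37.2948 − 51.4) / (33.5 − 51.4) = -14.1052 / -17.9 = 0.78800

0.788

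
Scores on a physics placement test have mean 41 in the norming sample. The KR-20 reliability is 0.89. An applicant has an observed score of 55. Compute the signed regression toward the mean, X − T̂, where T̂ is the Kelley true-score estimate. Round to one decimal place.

Regress the observed score toward the mean by the unreliability: T̂ = 0.89·55 + 0.11·41 = 48.95 + 4.51 = 53.460.
X − T̂ = 55 − 53.46 = 1.54 → 1.5

1.5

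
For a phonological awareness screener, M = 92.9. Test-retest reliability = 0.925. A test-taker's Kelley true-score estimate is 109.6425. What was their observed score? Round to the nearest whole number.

T̂ = ρX + (1 − ρ)μ  ⇒  X = (T̂ − (1 − ρ)μ) / ρ
X = (109.6425 − 0.075 × 92.9) / 0.925 = (109.6425 − 6.9675) / 0.925 = 102.6750 / 0.925 = 111.00

111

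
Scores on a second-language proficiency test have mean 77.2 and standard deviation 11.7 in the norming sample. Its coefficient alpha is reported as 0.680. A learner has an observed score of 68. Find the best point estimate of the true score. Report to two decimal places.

70.94

T̂ = 0.680(68) + 0.320(77.2) = 46.240 + 24.7040 = 70.944 → 70.94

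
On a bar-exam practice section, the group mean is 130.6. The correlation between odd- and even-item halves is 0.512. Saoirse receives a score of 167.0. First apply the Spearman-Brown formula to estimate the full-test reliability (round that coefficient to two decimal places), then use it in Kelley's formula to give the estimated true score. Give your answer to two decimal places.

155.35

Spearman-Brown: ρ = 2r/(1 + r) = 2(0.512)/(1 + 0.512) = 1.0240/1.512 = 0.6772 → 0.68
T̂ = ρX + (1 − ρ)μ
  = 0.68 × 167.0 + 0.32 × 130.6
  = 113.560 + 41.792
  = 155.352
  ≈ 155.35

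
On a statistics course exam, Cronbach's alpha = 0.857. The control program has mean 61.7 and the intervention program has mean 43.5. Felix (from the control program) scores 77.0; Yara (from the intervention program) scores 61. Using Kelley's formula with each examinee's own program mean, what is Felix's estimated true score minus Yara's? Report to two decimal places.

16.31

T̂_Felix = 0.857(77.0) + 0.143(61.7) = 74.8121
T̂_Yara = 0.857(61) + 0.143(43.5) = 58.4975
Difference = 74.8121 − 58.4975 = 16.3146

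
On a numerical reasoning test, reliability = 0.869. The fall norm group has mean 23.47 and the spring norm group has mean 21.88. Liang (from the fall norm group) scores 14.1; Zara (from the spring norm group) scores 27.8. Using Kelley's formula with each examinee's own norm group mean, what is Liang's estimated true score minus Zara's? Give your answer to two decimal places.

T̂_Liang = 0.869(14.1) + 0.131(23.47) = 15.3275
T̂_Zara = 0.869(27.8) + 0.131(21.88) = 27.0245
Difference = 15.3275 − 27.0245 = -11.6970

-11.70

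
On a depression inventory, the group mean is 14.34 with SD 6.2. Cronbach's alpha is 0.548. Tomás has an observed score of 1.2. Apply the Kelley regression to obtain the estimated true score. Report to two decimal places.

7.14

Weight the observed score by reliability and the mean by (1 − reliability): T̂ = 0.548·1.2 + 0.452·14.34 = 0.6576 + 6.48168 = 7.139.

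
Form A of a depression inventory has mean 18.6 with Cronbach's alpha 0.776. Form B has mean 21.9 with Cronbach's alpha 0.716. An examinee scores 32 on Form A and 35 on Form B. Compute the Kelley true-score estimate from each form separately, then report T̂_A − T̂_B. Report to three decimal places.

T̂_A = 0.776(32) + 0.224(18.6) = 28.99840
T̂_B = 0.716(35) + 0.284(21.9) = 31.27960
T̂_A − T̂_B = -2.28120

-2.281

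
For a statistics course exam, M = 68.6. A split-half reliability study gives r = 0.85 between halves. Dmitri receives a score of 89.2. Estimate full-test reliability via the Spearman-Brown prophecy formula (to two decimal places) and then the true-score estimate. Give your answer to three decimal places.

87.552

Spearman-Brown: ρ = 2r/(1 + r) = 2(0.85)/(1 + 0.85) = 1.700/1.85 = 0.9189 → 0.92
Regress the observed score toward the mean by the unreliability: T̂ = 0.92·89.2 + 0.08·68.6 = 82.064 + 5.488 = 87.5520.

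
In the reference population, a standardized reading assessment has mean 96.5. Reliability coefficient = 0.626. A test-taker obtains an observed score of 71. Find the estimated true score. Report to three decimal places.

T̂ = 0.626(71) + 0.374(96.5) = 44.446 + 36.0910 = 80.5370 → 80.537

80.537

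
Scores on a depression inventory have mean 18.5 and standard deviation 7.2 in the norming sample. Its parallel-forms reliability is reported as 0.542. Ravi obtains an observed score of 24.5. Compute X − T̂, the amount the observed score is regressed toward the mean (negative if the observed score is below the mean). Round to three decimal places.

T̂ = ρX + (1 − ρ)μ
  = 0.542 × 24.5 + 0.458 × 18.5
  = 13.2790 + 8.4730
  = 21.75200
  ≈ 21.7520
X − T̂ = 24.5 − 21.7520 = 2.7480 → 2.748

2.748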